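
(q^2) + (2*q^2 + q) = 3*q^2 + q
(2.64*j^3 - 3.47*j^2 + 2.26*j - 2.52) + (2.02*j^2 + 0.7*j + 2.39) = 2.64*j^3 - 1.45*j^2 + 2.96*j - 0.13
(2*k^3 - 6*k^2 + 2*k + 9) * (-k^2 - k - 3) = -2*k^5 + 4*k^4 - 2*k^3 + 7*k^2 - 15*k - 27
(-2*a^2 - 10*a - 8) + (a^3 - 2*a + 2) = a^3 - 2*a^2 - 12*a - 6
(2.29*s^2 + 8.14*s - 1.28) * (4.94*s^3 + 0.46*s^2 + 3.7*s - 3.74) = 11.3126*s^5 + 41.265*s^4 + 5.8942*s^3 + 20.9646*s^2 - 35.1796*s + 4.7872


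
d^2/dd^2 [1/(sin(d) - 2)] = (-2*sin(d) + cos(d)^2 + 1)/(sin(d) - 2)^3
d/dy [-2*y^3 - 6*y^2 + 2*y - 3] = -6*y^2 - 12*y + 2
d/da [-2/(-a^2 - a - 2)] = 2*(-2*a - 1)/(a^2 + a + 2)^2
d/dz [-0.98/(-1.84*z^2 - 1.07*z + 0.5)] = (-3.6064*z - 1.0486)/(1.84*z^2 + 1.07*z - 0.5)^2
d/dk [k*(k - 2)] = 2*k - 2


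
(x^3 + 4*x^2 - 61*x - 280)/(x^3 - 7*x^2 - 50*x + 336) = (x + 5)/(x - 6)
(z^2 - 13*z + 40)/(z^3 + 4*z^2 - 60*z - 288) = (z - 5)/(z^2 + 12*z + 36)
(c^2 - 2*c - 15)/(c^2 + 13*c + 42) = (c^2 - 2*c - 15)/(c^2 + 13*c + 42)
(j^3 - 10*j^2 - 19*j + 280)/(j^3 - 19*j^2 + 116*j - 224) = (j + 5)/(j - 4)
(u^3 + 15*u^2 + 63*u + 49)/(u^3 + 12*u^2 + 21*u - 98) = (u + 1)/(u - 2)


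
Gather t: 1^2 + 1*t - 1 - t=0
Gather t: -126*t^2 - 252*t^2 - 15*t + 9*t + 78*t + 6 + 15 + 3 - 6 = -378*t^2 + 72*t + 18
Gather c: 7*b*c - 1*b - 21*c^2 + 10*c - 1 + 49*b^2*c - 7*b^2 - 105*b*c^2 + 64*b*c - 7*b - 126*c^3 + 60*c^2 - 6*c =-7*b^2 - 8*b - 126*c^3 + c^2*(39 - 105*b) + c*(49*b^2 + 71*b + 4) - 1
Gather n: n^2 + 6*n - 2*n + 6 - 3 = n^2 + 4*n + 3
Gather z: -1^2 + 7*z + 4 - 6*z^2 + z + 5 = -6*z^2 + 8*z + 8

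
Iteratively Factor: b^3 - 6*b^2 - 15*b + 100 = (b - 5)*(b^2 - b - 20) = (b - 5)*(b + 4)*(b - 5)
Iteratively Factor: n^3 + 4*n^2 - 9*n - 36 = (n - 3)*(n^2 + 7*n + 12) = (n - 3)*(n + 4)*(n + 3)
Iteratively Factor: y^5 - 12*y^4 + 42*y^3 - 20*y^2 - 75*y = (y - 3)*(y^4 - 9*y^3 + 15*y^2 + 25*y) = (y - 5)*(y - 3)*(y^3 - 4*y^2 - 5*y) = (y - 5)*(y - 3)*(y + 1)*(y^2 - 5*y) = y*(y - 5)*(y - 3)*(y + 1)*(y - 5)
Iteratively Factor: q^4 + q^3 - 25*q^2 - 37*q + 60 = (q - 1)*(q^3 + 2*q^2 - 23*q - 60) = (q - 1)*(q + 3)*(q^2 - q - 20) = (q - 5)*(q - 1)*(q + 3)*(q + 4)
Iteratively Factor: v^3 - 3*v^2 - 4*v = (v - 4)*(v^2 + v) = v*(v - 4)*(v + 1)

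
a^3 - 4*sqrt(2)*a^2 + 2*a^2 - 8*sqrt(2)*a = a*(a + 2)*(a - 4*sqrt(2))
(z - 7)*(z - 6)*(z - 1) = z^3 - 14*z^2 + 55*z - 42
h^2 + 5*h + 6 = (h + 2)*(h + 3)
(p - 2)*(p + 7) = p^2 + 5*p - 14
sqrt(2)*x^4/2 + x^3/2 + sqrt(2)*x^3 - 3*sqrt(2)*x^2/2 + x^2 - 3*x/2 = x*(x - 1)*(x + 3)*(sqrt(2)*x/2 + 1/2)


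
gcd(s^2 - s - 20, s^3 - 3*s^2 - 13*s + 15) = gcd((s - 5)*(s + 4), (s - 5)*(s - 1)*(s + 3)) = s - 5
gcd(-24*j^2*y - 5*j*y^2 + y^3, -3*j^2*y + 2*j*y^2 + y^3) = 3*j*y + y^2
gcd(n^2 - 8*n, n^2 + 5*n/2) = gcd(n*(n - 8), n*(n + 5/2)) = n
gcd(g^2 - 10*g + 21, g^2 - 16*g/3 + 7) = g - 3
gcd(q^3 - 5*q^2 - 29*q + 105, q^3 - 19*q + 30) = q^2 + 2*q - 15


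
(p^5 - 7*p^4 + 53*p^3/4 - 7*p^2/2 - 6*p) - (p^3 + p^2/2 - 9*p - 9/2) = p^5 - 7*p^4 + 49*p^3/4 - 4*p^2 + 3*p + 9/2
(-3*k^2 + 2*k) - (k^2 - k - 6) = -4*k^2 + 3*k + 6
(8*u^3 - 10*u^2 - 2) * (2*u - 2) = 16*u^4 - 36*u^3 + 20*u^2 - 4*u + 4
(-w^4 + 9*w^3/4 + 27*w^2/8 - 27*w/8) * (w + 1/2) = -w^5 + 7*w^4/4 + 9*w^3/2 - 27*w^2/16 - 27*w/16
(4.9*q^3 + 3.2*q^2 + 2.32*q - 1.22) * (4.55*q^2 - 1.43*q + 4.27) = 22.295*q^5 + 7.553*q^4 + 26.903*q^3 + 4.7954*q^2 + 11.651*q - 5.2094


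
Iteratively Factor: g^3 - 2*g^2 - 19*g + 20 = (g + 4)*(g^2 - 6*g + 5) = (g - 1)*(g + 4)*(g - 5)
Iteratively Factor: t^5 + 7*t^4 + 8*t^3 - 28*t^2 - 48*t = (t + 4)*(t^4 + 3*t^3 - 4*t^2 - 12*t) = (t + 3)*(t + 4)*(t^3 - 4*t) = t*(t + 3)*(t + 4)*(t^2 - 4) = t*(t - 2)*(t + 3)*(t + 4)*(t + 2)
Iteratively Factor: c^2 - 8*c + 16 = (c - 4)*(c - 4)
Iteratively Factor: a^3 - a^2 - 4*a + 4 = (a - 2)*(a^2 + a - 2) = (a - 2)*(a + 2)*(a - 1)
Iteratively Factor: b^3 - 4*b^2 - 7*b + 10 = (b - 5)*(b^2 + b - 2) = (b - 5)*(b + 2)*(b - 1)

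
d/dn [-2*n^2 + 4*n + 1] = 4 - 4*n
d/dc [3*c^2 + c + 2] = 6*c + 1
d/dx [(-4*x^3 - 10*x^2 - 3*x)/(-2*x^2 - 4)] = (4*x^4 + 21*x^2 + 40*x + 6)/(2*(x^4 + 4*x^2 + 4))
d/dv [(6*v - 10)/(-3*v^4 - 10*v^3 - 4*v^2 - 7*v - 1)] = 2*(27*v^4 - 138*v^2 - 40*v - 38)/(9*v^8 + 60*v^7 + 124*v^6 + 122*v^5 + 162*v^4 + 76*v^3 + 57*v^2 + 14*v + 1)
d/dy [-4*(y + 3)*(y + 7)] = -8*y - 40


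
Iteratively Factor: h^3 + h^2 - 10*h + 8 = (h - 2)*(h^2 + 3*h - 4) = (h - 2)*(h - 1)*(h + 4)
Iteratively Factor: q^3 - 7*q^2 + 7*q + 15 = (q - 5)*(q^2 - 2*q - 3) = (q - 5)*(q + 1)*(q - 3)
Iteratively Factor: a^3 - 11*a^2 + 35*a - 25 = (a - 1)*(a^2 - 10*a + 25) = (a - 5)*(a - 1)*(a - 5)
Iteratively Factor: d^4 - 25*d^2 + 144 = (d - 4)*(d^3 + 4*d^2 - 9*d - 36) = (d - 4)*(d - 3)*(d^2 + 7*d + 12) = (d - 4)*(d - 3)*(d + 4)*(d + 3)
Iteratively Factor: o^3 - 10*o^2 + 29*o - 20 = (o - 1)*(o^2 - 9*o + 20) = (o - 5)*(o - 1)*(o - 4)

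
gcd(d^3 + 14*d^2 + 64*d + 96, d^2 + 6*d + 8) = d + 4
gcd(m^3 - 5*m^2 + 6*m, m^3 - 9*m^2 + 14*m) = m^2 - 2*m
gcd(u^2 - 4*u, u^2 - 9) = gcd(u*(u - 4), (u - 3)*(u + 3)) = 1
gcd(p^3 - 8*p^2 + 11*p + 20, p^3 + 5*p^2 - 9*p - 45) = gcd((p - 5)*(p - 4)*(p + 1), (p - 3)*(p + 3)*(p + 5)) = 1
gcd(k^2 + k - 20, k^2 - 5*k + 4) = k - 4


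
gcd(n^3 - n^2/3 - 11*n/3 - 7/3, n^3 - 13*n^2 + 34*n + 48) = n + 1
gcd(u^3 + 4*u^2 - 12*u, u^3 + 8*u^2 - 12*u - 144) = u + 6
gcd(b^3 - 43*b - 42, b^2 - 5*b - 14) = b - 7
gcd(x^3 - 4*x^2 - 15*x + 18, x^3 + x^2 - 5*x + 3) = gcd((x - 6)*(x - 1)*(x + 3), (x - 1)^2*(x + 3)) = x^2 + 2*x - 3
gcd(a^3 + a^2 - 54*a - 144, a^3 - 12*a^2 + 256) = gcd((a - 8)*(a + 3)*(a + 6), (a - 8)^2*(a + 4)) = a - 8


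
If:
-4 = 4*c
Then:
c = -1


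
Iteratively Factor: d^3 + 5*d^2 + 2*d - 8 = (d - 1)*(d^2 + 6*d + 8) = (d - 1)*(d + 4)*(d + 2)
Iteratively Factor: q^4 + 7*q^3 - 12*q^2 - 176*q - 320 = (q - 5)*(q^3 + 12*q^2 + 48*q + 64) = (q - 5)*(q + 4)*(q^2 + 8*q + 16) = (q - 5)*(q + 4)^2*(q + 4)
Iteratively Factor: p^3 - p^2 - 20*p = (p - 5)*(p^2 + 4*p) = (p - 5)*(p + 4)*(p)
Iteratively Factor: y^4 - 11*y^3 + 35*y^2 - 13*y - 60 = (y - 5)*(y^3 - 6*y^2 + 5*y + 12) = (y - 5)*(y + 1)*(y^2 - 7*y + 12) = (y - 5)*(y - 3)*(y + 1)*(y - 4)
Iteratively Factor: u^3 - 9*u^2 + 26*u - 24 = (u - 4)*(u^2 - 5*u + 6) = (u - 4)*(u - 3)*(u - 2)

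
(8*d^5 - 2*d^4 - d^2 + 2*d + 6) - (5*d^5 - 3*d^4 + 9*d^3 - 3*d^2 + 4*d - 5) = 3*d^5 + d^4 - 9*d^3 + 2*d^2 - 2*d + 11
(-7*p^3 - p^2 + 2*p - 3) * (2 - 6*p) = 42*p^4 - 8*p^3 - 14*p^2 + 22*p - 6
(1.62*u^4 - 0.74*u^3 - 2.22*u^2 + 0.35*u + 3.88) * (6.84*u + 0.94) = 11.0808*u^5 - 3.5388*u^4 - 15.8804*u^3 + 0.307199999999999*u^2 + 26.8682*u + 3.6472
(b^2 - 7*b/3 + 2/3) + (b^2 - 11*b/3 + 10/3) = 2*b^2 - 6*b + 4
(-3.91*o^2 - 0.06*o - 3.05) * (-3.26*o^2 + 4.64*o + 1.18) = 12.7466*o^4 - 17.9468*o^3 + 5.0508*o^2 - 14.2228*o - 3.599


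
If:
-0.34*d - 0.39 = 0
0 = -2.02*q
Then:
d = -1.15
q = 0.00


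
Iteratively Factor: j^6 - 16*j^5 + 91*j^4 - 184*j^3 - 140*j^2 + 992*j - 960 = (j - 4)*(j^5 - 12*j^4 + 43*j^3 - 12*j^2 - 188*j + 240) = (j - 5)*(j - 4)*(j^4 - 7*j^3 + 8*j^2 + 28*j - 48) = (j - 5)*(j - 4)^2*(j^3 - 3*j^2 - 4*j + 12) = (j - 5)*(j - 4)^2*(j + 2)*(j^2 - 5*j + 6) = (j - 5)*(j - 4)^2*(j - 2)*(j + 2)*(j - 3)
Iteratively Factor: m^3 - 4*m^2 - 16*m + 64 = (m - 4)*(m^2 - 16) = (m - 4)*(m + 4)*(m - 4)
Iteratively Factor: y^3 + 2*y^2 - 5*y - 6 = (y - 2)*(y^2 + 4*y + 3) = (y - 2)*(y + 1)*(y + 3)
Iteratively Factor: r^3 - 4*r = (r)*(r^2 - 4) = r*(r - 2)*(r + 2)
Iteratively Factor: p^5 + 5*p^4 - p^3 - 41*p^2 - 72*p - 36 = (p - 3)*(p^4 + 8*p^3 + 23*p^2 + 28*p + 12) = (p - 3)*(p + 1)*(p^3 + 7*p^2 + 16*p + 12) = (p - 3)*(p + 1)*(p + 2)*(p^2 + 5*p + 6) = (p - 3)*(p + 1)*(p + 2)*(p + 3)*(p + 2)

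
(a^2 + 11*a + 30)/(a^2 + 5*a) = (a + 6)/a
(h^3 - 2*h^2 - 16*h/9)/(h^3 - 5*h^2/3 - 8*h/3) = (h + 2/3)/(h + 1)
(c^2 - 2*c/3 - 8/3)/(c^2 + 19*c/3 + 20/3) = (c - 2)/(c + 5)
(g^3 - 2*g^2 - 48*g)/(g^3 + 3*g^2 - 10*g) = (g^2 - 2*g - 48)/(g^2 + 3*g - 10)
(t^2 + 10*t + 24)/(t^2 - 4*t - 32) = (t + 6)/(t - 8)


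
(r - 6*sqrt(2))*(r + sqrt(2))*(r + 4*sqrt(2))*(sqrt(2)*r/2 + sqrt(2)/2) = sqrt(2)*r^4/2 - r^3 + sqrt(2)*r^3/2 - 26*sqrt(2)*r^2 - r^2 - 48*r - 26*sqrt(2)*r - 48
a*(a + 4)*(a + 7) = a^3 + 11*a^2 + 28*a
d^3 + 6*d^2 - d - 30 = (d - 2)*(d + 3)*(d + 5)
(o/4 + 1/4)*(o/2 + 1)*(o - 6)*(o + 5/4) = o^4/8 - 7*o^3/32 - 79*o^2/32 - 4*o - 15/8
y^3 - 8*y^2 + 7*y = y*(y - 7)*(y - 1)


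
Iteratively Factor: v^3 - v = (v + 1)*(v^2 - v) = v*(v + 1)*(v - 1)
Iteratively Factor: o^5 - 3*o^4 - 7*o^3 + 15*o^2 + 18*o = (o - 3)*(o^4 - 7*o^2 - 6*o) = (o - 3)*(o + 1)*(o^3 - o^2 - 6*o) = o*(o - 3)*(o + 1)*(o^2 - o - 6) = o*(o - 3)^2*(o + 1)*(o + 2)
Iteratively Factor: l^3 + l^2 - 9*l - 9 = (l + 1)*(l^2 - 9) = (l - 3)*(l + 1)*(l + 3)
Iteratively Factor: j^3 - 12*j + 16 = (j - 2)*(j^2 + 2*j - 8) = (j - 2)*(j + 4)*(j - 2)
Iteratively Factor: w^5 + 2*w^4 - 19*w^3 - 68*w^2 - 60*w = (w + 2)*(w^4 - 19*w^2 - 30*w) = (w + 2)*(w + 3)*(w^3 - 3*w^2 - 10*w) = (w + 2)^2*(w + 3)*(w^2 - 5*w) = w*(w + 2)^2*(w + 3)*(w - 5)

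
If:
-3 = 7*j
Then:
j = -3/7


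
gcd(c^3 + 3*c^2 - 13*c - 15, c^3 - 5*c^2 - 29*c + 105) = c^2 + 2*c - 15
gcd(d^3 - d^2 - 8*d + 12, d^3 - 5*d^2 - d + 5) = 1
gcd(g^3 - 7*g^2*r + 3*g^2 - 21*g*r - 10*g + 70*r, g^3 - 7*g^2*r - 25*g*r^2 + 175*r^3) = -g + 7*r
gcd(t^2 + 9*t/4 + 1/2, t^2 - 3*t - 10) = t + 2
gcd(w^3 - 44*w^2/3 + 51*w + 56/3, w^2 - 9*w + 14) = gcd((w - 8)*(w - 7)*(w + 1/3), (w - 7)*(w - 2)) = w - 7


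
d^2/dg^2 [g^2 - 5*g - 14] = 2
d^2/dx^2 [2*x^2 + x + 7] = 4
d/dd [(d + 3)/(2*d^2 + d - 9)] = (2*d^2 + d - (d + 3)*(4*d + 1) - 9)/(2*d^2 + d - 9)^2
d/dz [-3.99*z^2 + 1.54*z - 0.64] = 1.54 - 7.98*z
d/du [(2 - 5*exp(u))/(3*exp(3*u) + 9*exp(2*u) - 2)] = (9*(exp(u) + 2)*(5*exp(u) - 2)*exp(u) - 15*exp(3*u) - 45*exp(2*u) + 10)*exp(u)/(3*exp(3*u) + 9*exp(2*u) - 2)^2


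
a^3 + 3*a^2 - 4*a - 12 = (a - 2)*(a + 2)*(a + 3)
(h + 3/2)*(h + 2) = h^2 + 7*h/2 + 3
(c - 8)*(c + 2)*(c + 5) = c^3 - c^2 - 46*c - 80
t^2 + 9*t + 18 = (t + 3)*(t + 6)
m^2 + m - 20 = (m - 4)*(m + 5)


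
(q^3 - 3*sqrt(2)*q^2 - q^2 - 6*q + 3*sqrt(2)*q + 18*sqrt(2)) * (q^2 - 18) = q^5 - 3*sqrt(2)*q^4 - q^4 - 24*q^3 + 3*sqrt(2)*q^3 + 18*q^2 + 72*sqrt(2)*q^2 - 54*sqrt(2)*q + 108*q - 324*sqrt(2)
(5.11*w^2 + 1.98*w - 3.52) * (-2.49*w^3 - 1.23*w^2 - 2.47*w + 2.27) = -12.7239*w^5 - 11.2155*w^4 - 6.2923*w^3 + 11.0387*w^2 + 13.189*w - 7.9904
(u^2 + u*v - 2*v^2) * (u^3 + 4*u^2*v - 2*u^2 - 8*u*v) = u^5 + 5*u^4*v - 2*u^4 + 2*u^3*v^2 - 10*u^3*v - 8*u^2*v^3 - 4*u^2*v^2 + 16*u*v^3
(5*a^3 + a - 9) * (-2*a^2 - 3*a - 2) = -10*a^5 - 15*a^4 - 12*a^3 + 15*a^2 + 25*a + 18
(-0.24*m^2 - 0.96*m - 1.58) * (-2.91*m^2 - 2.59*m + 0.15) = 0.6984*m^4 + 3.4152*m^3 + 7.0482*m^2 + 3.9482*m - 0.237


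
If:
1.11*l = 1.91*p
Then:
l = 1.72072072072072*p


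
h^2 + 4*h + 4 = (h + 2)^2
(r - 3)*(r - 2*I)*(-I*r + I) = -I*r^3 - 2*r^2 + 4*I*r^2 + 8*r - 3*I*r - 6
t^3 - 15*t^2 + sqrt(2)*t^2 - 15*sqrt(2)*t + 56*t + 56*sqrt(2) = (t - 8)*(t - 7)*(t + sqrt(2))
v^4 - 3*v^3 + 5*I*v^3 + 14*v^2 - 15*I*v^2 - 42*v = v*(v - 3)*(v - 2*I)*(v + 7*I)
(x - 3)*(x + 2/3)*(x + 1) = x^3 - 4*x^2/3 - 13*x/3 - 2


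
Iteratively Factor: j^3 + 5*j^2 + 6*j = (j + 2)*(j^2 + 3*j) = j*(j + 2)*(j + 3)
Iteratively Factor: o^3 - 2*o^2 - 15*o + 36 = (o - 3)*(o^2 + o - 12) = (o - 3)^2*(o + 4)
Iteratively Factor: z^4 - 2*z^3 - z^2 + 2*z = (z - 2)*(z^3 - z) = (z - 2)*(z - 1)*(z^2 + z) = (z - 2)*(z - 1)*(z + 1)*(z)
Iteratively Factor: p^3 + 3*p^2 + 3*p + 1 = (p + 1)*(p^2 + 2*p + 1) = (p + 1)^2*(p + 1)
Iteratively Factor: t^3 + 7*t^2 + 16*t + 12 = (t + 2)*(t^2 + 5*t + 6) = (t + 2)^2*(t + 3)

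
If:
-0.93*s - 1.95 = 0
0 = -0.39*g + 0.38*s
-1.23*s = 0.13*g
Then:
No Solution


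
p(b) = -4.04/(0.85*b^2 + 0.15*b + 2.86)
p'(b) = -4.04*(-1.7*b - 0.15)/(0.85*b^2 + 0.15*b + 2.86)^2 = (6.868*b + 0.606)/(0.85*b^2 + 0.15*b + 2.86)^2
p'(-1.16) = -0.50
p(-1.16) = -1.05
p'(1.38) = 0.46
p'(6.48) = 0.03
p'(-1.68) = -0.44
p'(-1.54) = -0.46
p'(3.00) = 0.18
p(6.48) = -0.10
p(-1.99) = -0.68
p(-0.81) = -1.23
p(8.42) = -0.06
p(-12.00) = -0.03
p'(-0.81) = -0.46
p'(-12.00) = -0.01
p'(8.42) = 0.01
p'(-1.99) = -0.37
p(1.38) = -0.86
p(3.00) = -0.37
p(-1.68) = -0.81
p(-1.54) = -0.87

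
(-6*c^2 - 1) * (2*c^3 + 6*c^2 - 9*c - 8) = -12*c^5 - 36*c^4 + 52*c^3 + 42*c^2 + 9*c + 8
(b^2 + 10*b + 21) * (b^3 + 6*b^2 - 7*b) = b^5 + 16*b^4 + 74*b^3 + 56*b^2 - 147*b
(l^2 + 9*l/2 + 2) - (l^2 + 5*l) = 2 - l/2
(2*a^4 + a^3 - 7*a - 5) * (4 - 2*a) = -4*a^5 + 6*a^4 + 4*a^3 + 14*a^2 - 18*a - 20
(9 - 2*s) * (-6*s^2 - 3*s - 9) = 12*s^3 - 48*s^2 - 9*s - 81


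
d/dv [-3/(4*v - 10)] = 3/(2*v - 5)^2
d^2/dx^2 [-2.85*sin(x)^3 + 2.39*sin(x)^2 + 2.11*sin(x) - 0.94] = 0.0274999999999963*sin(x) - 6.4125*sin(3*x) + 4.78*cos(2*x)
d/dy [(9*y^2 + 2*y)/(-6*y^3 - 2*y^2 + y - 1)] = (54*y^4 + 24*y^3 + 13*y^2 - 18*y - 2)/(36*y^6 + 24*y^5 - 8*y^4 + 8*y^3 + 5*y^2 - 2*y + 1)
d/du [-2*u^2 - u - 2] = -4*u - 1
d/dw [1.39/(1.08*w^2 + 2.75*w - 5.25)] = (-3.0024*w - 3.8225)/(1.08*w^2 + 2.75*w - 5.25)^2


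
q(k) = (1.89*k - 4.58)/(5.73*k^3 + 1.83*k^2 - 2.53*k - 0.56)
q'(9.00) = -0.00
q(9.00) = 0.00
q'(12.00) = -0.00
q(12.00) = 0.00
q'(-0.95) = 28.82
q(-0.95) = 4.50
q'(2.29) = 0.03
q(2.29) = -0.00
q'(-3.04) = 0.07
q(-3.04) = 0.08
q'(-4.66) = 0.01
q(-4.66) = 0.03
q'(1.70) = 0.16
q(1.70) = -0.05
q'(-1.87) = 0.50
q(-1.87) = 0.30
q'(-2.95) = 0.07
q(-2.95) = 0.08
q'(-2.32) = 0.20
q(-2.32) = 0.16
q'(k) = (1.89*k - 4.58)*(-17.19*k^2 - 3.66*k + 2.53)/(5.73*k^3 + 1.83*k^2 - 2.53*k - 0.56)^2 + 1.89/(5.73*k^3 + 1.83*k^2 - 2.53*k - 0.56) = (-21.6594*k^3 + 75.2715*k^2 + 16.7628*k - 12.6458)/(32.8329*k^6 + 20.9718*k^5 - 25.6449*k^4 - 15.6774*k^3 + 4.3513*k^2 + 2.8336*k + 0.3136)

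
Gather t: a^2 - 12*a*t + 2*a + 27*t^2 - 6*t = a^2 + 2*a + 27*t^2 + t*(-12*a - 6)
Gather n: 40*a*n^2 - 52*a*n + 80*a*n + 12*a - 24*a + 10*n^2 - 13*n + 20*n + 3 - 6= -12*a + n^2*(40*a + 10) + n*(28*a + 7) - 3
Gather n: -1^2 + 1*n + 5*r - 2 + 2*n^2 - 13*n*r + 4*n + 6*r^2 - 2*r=2*n^2 + n*(5 - 13*r) + 6*r^2 + 3*r - 3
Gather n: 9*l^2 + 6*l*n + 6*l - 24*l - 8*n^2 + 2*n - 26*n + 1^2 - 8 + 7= 9*l^2 - 18*l - 8*n^2 + n*(6*l - 24)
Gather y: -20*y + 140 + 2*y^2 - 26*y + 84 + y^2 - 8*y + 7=3*y^2 - 54*y + 231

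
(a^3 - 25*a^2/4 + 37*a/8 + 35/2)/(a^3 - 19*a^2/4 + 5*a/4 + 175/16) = 2*(a - 4)/(2*a - 5)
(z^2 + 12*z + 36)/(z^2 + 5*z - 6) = (z + 6)/(z - 1)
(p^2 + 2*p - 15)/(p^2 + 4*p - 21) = (p + 5)/(p + 7)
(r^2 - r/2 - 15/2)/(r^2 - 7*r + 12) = (r + 5/2)/(r - 4)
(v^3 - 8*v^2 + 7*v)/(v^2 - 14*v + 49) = v*(v - 1)/(v - 7)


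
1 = 1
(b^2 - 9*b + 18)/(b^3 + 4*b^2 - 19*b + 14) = (b^2 - 9*b + 18)/(b^3 + 4*b^2 - 19*b + 14)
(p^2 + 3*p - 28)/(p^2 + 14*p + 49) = (p - 4)/(p + 7)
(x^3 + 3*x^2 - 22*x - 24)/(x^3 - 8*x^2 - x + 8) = (x^2 + 2*x - 24)/(x^2 - 9*x + 8)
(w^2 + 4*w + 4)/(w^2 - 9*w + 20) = (w^2 + 4*w + 4)/(w^2 - 9*w + 20)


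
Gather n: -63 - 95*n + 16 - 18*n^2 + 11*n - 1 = -18*n^2 - 84*n - 48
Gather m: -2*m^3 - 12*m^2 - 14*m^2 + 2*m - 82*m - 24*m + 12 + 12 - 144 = -2*m^3 - 26*m^2 - 104*m - 120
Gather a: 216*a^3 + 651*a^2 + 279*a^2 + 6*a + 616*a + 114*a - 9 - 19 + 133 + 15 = 216*a^3 + 930*a^2 + 736*a + 120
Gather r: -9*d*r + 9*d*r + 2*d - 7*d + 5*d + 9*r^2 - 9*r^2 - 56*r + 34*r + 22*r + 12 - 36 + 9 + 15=0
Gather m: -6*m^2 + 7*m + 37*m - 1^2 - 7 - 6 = -6*m^2 + 44*m - 14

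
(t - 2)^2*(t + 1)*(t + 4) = t^4 + t^3 - 12*t^2 + 4*t + 16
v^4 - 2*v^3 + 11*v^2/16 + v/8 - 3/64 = (v - 3/2)*(v - 1/2)*(v - 1/4)*(v + 1/4)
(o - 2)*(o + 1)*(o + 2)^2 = o^4 + 3*o^3 - 2*o^2 - 12*o - 8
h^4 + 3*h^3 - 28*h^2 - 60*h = h*(h - 5)*(h + 2)*(h + 6)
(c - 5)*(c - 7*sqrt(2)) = c^2 - 7*sqrt(2)*c - 5*c + 35*sqrt(2)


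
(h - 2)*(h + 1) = h^2 - h - 2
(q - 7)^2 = q^2 - 14*q + 49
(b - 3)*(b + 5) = b^2 + 2*b - 15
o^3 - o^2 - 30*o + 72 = (o - 4)*(o - 3)*(o + 6)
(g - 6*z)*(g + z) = g^2 - 5*g*z - 6*z^2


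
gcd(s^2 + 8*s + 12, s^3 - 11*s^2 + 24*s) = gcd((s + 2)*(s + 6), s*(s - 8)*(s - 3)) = 1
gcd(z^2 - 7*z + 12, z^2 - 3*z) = z - 3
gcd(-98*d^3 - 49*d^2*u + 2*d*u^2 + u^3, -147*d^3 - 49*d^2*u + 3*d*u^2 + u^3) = -49*d^2 + u^2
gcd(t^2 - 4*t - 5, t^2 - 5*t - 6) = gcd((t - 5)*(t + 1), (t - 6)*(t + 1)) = t + 1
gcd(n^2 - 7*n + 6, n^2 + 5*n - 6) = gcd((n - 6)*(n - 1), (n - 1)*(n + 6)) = n - 1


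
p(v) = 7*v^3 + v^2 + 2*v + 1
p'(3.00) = 197.00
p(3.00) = 205.00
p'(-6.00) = 746.00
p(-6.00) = -1487.00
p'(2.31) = 118.68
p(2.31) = 97.24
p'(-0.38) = 4.27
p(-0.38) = 0.00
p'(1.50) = 52.25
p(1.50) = 29.88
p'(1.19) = 34.12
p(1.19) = 16.59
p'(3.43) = 255.92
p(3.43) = 302.10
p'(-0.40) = 4.56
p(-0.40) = -0.09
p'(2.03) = 92.60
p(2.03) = 67.74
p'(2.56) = 144.75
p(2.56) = 130.11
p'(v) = 21*v^2 + 2*v + 2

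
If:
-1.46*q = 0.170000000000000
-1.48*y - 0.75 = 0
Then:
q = -0.12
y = -0.51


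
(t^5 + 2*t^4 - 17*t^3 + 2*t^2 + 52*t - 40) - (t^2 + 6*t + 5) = t^5 + 2*t^4 - 17*t^3 + t^2 + 46*t - 45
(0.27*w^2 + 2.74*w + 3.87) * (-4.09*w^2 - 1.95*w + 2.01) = -1.1043*w^4 - 11.7331*w^3 - 20.6286*w^2 - 2.0391*w + 7.7787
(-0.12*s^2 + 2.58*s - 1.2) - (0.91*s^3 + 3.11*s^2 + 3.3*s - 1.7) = -0.91*s^3 - 3.23*s^2 - 0.72*s + 0.5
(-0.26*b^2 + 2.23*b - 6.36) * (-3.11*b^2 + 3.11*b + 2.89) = 0.8086*b^4 - 7.7439*b^3 + 25.9635*b^2 - 13.3349*b - 18.3804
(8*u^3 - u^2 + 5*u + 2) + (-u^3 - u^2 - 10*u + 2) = 7*u^3 - 2*u^2 - 5*u + 4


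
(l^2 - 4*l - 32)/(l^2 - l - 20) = (l - 8)/(l - 5)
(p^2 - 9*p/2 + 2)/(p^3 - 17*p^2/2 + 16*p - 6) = (p - 4)/(p^2 - 8*p + 12)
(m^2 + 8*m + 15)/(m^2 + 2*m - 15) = (m + 3)/(m - 3)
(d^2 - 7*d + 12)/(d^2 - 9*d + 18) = (d - 4)/(d - 6)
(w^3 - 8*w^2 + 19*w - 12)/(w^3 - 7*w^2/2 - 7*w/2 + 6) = 2*(w - 3)/(2*w + 3)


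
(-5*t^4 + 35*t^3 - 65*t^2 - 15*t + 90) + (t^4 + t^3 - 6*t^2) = -4*t^4 + 36*t^3 - 71*t^2 - 15*t + 90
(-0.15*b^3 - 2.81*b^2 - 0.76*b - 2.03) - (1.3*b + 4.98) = -0.15*b^3 - 2.81*b^2 - 2.06*b - 7.01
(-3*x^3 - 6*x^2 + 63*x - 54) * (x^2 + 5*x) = -3*x^5 - 21*x^4 + 33*x^3 + 261*x^2 - 270*x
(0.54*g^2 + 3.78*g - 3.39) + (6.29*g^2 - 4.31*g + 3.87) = 6.83*g^2 - 0.53*g + 0.48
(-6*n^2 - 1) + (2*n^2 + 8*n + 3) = -4*n^2 + 8*n + 2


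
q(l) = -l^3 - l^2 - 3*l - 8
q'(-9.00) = -228.00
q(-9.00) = 667.00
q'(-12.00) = -411.00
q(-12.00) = 1612.00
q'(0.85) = -6.87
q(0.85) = -11.89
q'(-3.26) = -28.36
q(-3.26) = 25.80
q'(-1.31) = -5.53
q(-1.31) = -3.54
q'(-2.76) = -20.33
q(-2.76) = 13.69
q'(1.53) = -13.08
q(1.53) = -18.51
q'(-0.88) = -3.56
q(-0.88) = -5.45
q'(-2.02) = -11.20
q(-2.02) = 2.22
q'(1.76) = -15.81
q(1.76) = -21.83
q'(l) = -3*l^2 - 2*l - 3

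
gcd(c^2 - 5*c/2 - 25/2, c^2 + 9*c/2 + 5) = c + 5/2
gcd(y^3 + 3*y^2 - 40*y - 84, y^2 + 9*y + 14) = y^2 + 9*y + 14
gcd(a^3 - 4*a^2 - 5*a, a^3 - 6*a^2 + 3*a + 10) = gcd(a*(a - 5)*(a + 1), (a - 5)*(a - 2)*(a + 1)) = a^2 - 4*a - 5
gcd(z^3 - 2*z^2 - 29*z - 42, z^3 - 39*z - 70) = z^2 - 5*z - 14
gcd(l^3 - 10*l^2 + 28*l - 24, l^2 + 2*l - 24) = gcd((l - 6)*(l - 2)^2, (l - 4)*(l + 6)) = 1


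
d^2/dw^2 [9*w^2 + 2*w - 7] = 18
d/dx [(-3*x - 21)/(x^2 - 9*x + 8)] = 3*(x^2 + 14*x - 71)/(x^4 - 18*x^3 + 97*x^2 - 144*x + 64)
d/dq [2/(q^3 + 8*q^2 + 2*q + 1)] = 2*(-3*q^2 - 16*q - 2)/(q^3 + 8*q^2 + 2*q + 1)^2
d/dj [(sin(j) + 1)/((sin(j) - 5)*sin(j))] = (-cos(j) - 2/tan(j) + 5*cos(j)/sin(j)^2)/(sin(j) - 5)^2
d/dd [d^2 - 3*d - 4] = 2*d - 3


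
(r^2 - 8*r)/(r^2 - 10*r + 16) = r/(r - 2)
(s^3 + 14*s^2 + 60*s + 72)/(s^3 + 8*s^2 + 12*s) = (s + 6)/s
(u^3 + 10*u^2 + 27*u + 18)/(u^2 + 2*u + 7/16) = 16*(u^3 + 10*u^2 + 27*u + 18)/(16*u^2 + 32*u + 7)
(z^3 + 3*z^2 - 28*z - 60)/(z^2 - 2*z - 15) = (z^2 + 8*z + 12)/(z + 3)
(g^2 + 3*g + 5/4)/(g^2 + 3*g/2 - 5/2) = (g + 1/2)/(g - 1)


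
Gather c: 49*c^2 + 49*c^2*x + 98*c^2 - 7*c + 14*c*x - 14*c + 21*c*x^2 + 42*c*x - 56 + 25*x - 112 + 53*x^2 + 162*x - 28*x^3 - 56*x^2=c^2*(49*x + 147) + c*(21*x^2 + 56*x - 21) - 28*x^3 - 3*x^2 + 187*x - 168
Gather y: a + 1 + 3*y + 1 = a + 3*y + 2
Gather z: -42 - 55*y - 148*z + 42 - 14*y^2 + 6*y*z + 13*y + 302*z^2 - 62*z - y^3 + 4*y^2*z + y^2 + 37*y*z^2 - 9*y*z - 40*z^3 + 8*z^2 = -y^3 - 13*y^2 - 42*y - 40*z^3 + z^2*(37*y + 310) + z*(4*y^2 - 3*y - 210)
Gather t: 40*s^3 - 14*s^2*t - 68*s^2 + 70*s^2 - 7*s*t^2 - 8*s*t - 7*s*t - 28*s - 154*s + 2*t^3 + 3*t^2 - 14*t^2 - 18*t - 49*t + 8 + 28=40*s^3 + 2*s^2 - 182*s + 2*t^3 + t^2*(-7*s - 11) + t*(-14*s^2 - 15*s - 67) + 36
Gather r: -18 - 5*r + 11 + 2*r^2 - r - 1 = 2*r^2 - 6*r - 8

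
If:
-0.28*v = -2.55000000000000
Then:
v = 9.11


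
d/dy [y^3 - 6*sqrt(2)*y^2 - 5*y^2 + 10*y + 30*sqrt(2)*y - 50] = 3*y^2 - 12*sqrt(2)*y - 10*y + 10 + 30*sqrt(2)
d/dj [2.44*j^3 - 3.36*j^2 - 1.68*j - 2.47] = 7.32*j^2 - 6.72*j - 1.68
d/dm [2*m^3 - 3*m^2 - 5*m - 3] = 6*m^2 - 6*m - 5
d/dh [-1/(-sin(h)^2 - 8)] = -4*sin(2*h)/(cos(2*h) - 17)^2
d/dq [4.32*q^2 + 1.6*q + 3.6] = 8.64*q + 1.6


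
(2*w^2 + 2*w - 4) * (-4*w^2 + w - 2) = -8*w^4 - 6*w^3 + 14*w^2 - 8*w + 8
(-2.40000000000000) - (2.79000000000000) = -5.19000000000000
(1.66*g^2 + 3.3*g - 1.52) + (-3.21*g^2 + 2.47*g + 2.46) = -1.55*g^2 + 5.77*g + 0.94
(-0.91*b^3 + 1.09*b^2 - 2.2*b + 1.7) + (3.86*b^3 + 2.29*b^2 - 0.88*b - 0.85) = 2.95*b^3 + 3.38*b^2 - 3.08*b + 0.85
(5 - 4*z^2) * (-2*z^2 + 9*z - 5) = 8*z^4 - 36*z^3 + 10*z^2 + 45*z - 25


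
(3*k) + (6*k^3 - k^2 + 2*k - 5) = 6*k^3 - k^2 + 5*k - 5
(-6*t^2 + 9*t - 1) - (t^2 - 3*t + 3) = -7*t^2 + 12*t - 4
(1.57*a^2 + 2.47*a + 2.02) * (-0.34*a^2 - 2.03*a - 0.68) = -0.5338*a^4 - 4.0269*a^3 - 6.7685*a^2 - 5.7802*a - 1.3736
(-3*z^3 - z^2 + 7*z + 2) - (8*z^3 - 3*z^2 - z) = -11*z^3 + 2*z^2 + 8*z + 2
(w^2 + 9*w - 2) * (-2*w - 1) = -2*w^3 - 19*w^2 - 5*w + 2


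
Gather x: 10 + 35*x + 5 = 35*x + 15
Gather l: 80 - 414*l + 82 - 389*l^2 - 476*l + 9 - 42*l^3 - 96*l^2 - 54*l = -42*l^3 - 485*l^2 - 944*l + 171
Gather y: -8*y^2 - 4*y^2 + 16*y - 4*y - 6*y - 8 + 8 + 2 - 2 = -12*y^2 + 6*y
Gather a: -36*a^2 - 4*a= -36*a^2 - 4*a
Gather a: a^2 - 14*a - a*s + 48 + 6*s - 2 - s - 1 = a^2 + a*(-s - 14) + 5*s + 45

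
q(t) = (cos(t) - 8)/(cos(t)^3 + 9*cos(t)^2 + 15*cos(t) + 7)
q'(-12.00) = -0.19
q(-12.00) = -0.27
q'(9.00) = -1739.76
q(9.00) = -185.31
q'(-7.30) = 0.57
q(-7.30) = -0.43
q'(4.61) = 3.62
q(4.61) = -1.46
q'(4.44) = 6.66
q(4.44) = -2.30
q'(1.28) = -1.12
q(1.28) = -0.64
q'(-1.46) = 1.85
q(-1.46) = -0.90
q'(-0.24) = 0.07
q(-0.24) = -0.23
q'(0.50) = -0.16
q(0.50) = -0.26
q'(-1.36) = 1.39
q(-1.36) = -0.74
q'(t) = (cos(t) - 8)*(3*sin(t)*cos(t)^2 + 18*sin(t)*cos(t) + 15*sin(t))/(cos(t)^3 + 9*cos(t)^2 + 15*cos(t) + 7)^2 - sin(t)/(cos(t)^3 + 9*cos(t)^2 + 15*cos(t) + 7)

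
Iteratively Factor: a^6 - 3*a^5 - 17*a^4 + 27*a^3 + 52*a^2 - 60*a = (a - 2)*(a^5 - a^4 - 19*a^3 - 11*a^2 + 30*a) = a*(a - 2)*(a^4 - a^3 - 19*a^2 - 11*a + 30) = a*(a - 5)*(a - 2)*(a^3 + 4*a^2 + a - 6) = a*(a - 5)*(a - 2)*(a + 3)*(a^2 + a - 2) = a*(a - 5)*(a - 2)*(a - 1)*(a + 3)*(a + 2)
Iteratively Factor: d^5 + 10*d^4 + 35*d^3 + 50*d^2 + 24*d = (d + 1)*(d^4 + 9*d^3 + 26*d^2 + 24*d) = (d + 1)*(d + 2)*(d^3 + 7*d^2 + 12*d) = (d + 1)*(d + 2)*(d + 4)*(d^2 + 3*d) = d*(d + 1)*(d + 2)*(d + 4)*(d + 3)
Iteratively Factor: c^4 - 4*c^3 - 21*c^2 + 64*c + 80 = (c + 1)*(c^3 - 5*c^2 - 16*c + 80) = (c - 4)*(c + 1)*(c^2 - c - 20) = (c - 5)*(c - 4)*(c + 1)*(c + 4)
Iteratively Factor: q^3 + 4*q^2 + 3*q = (q + 3)*(q^2 + q) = q*(q + 3)*(q + 1)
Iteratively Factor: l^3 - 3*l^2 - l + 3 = (l + 1)*(l^2 - 4*l + 3) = (l - 3)*(l + 1)*(l - 1)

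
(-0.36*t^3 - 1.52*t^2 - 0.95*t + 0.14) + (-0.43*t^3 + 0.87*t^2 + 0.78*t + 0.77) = -0.79*t^3 - 0.65*t^2 - 0.17*t + 0.91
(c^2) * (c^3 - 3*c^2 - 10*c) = c^5 - 3*c^4 - 10*c^3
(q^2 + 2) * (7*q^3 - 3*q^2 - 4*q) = 7*q^5 - 3*q^4 + 10*q^3 - 6*q^2 - 8*q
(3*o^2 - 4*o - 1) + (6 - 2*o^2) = o^2 - 4*o + 5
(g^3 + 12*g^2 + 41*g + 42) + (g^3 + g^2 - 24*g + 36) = 2*g^3 + 13*g^2 + 17*g + 78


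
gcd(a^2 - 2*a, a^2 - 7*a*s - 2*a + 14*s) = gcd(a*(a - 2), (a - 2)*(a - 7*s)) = a - 2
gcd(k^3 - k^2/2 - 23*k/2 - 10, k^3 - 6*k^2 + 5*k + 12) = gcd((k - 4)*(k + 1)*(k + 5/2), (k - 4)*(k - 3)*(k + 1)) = k^2 - 3*k - 4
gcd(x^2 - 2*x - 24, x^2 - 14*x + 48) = x - 6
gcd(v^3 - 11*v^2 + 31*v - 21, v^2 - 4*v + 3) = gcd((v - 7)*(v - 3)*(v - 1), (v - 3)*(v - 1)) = v^2 - 4*v + 3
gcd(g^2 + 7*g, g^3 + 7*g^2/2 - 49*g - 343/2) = g + 7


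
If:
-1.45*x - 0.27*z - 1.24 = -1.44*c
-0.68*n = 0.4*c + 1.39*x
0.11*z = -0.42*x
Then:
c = 0.861111111111111 - 0.076223544973545*z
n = 0.580201525054466*z - 0.506535947712418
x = -0.261904761904762*z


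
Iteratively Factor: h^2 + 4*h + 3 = (h + 1)*(h + 3)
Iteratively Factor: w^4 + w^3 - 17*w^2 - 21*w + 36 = (w - 1)*(w^3 + 2*w^2 - 15*w - 36) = (w - 1)*(w + 3)*(w^2 - w - 12) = (w - 4)*(w - 1)*(w + 3)*(w + 3)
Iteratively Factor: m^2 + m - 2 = (m + 2)*(m - 1)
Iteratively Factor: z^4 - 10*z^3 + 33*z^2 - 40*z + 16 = (z - 4)*(z^3 - 6*z^2 + 9*z - 4) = (z - 4)*(z - 1)*(z^2 - 5*z + 4) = (z - 4)^2*(z - 1)*(z - 1)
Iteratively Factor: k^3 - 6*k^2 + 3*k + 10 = (k - 5)*(k^2 - k - 2) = (k - 5)*(k + 1)*(k - 2)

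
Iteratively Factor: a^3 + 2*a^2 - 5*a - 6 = (a + 1)*(a^2 + a - 6) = (a + 1)*(a + 3)*(a - 2)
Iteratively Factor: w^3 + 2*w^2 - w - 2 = (w - 1)*(w^2 + 3*w + 2) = (w - 1)*(w + 2)*(w + 1)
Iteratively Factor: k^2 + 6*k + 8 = (k + 2)*(k + 4)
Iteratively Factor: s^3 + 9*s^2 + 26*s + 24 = (s + 2)*(s^2 + 7*s + 12) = (s + 2)*(s + 3)*(s + 4)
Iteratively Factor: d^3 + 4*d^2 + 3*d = (d + 1)*(d^2 + 3*d) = (d + 1)*(d + 3)*(d)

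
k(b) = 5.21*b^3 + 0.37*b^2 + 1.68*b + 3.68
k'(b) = 15.63*b^2 + 0.74*b + 1.68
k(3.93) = 332.24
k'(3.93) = 245.99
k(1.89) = 43.35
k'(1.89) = 58.91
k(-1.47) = -14.54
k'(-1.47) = 34.37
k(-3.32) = -188.48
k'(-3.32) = 171.50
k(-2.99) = -137.30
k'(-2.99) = 139.20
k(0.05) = 3.77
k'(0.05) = 1.76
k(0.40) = 4.74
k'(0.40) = 4.48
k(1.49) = 24.24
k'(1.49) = 37.48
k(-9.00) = -3779.56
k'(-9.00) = 1261.05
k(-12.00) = -8966.08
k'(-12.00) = 2243.52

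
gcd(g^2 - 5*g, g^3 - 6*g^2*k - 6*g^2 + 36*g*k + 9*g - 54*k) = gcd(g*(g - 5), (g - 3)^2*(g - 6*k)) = 1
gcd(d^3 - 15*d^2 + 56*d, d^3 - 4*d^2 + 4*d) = d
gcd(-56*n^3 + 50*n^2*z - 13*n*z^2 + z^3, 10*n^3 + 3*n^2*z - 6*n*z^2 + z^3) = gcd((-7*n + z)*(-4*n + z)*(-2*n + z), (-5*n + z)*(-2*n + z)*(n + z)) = -2*n + z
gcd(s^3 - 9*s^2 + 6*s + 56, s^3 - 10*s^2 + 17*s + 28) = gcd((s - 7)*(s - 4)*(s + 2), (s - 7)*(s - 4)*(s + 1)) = s^2 - 11*s + 28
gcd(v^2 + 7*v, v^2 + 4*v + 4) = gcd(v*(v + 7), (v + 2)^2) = 1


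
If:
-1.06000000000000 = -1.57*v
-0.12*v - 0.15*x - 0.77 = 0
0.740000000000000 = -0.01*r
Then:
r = -74.00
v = 0.68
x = -5.67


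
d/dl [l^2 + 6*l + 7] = 2*l + 6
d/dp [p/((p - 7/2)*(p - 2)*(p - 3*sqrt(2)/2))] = 4*(-2*p*(p - 2)*(2*p - 7) - 2*p*(p - 2)*(2*p - 3*sqrt(2)) - p*(2*p - 7)*(2*p - 3*sqrt(2)) + (p - 2)*(2*p - 7)*(2*p - 3*sqrt(2)))/((p - 2)^2*(2*p - 7)^2*(2*p - 3*sqrt(2))^2)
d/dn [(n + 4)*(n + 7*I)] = 2*n + 4 + 7*I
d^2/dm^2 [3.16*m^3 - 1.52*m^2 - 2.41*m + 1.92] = 18.96*m - 3.04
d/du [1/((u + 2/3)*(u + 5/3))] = 27*(-6*u - 7)/(81*u^4 + 378*u^3 + 621*u^2 + 420*u + 100)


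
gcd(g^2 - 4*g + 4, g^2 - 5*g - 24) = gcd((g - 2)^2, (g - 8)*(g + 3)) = 1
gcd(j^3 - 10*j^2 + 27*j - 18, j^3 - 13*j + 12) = j^2 - 4*j + 3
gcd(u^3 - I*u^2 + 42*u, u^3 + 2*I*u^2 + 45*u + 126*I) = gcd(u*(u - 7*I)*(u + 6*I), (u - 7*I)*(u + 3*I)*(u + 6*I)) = u^2 - I*u + 42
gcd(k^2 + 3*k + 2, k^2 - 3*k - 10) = k + 2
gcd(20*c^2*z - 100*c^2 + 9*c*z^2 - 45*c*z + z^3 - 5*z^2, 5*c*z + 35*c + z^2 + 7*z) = 5*c + z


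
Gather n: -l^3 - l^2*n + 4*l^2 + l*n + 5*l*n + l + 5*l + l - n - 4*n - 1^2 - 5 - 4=-l^3 + 4*l^2 + 7*l + n*(-l^2 + 6*l - 5) - 10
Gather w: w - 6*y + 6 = w - 6*y + 6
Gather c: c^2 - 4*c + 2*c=c^2 - 2*c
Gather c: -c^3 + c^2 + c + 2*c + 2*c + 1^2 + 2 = -c^3 + c^2 + 5*c + 3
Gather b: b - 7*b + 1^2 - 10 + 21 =12 - 6*b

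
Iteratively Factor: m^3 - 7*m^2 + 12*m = (m - 4)*(m^2 - 3*m) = (m - 4)*(m - 3)*(m)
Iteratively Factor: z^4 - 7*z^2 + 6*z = (z + 3)*(z^3 - 3*z^2 + 2*z) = z*(z + 3)*(z^2 - 3*z + 2) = z*(z - 1)*(z + 3)*(z - 2)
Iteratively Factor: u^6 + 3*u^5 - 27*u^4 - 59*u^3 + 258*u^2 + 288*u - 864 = (u - 3)*(u^5 + 6*u^4 - 9*u^3 - 86*u^2 + 288) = (u - 3)*(u - 2)*(u^4 + 8*u^3 + 7*u^2 - 72*u - 144) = (u - 3)*(u - 2)*(u + 3)*(u^3 + 5*u^2 - 8*u - 48) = (u - 3)^2*(u - 2)*(u + 3)*(u^2 + 8*u + 16) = (u - 3)^2*(u - 2)*(u + 3)*(u + 4)*(u + 4)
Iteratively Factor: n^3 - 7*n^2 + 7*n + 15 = (n - 5)*(n^2 - 2*n - 3) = (n - 5)*(n + 1)*(n - 3)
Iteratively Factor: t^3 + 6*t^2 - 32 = (t - 2)*(t^2 + 8*t + 16) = (t - 2)*(t + 4)*(t + 4)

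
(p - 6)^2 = p^2 - 12*p + 36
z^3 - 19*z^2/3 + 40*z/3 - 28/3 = (z - 7/3)*(z - 2)^2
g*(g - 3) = g^2 - 3*g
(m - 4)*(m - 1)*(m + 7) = m^3 + 2*m^2 - 31*m + 28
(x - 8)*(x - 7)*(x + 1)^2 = x^4 - 13*x^3 + 27*x^2 + 97*x + 56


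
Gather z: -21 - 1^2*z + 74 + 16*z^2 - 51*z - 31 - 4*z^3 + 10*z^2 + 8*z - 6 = -4*z^3 + 26*z^2 - 44*z + 16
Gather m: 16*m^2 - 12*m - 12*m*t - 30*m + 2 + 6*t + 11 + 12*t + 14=16*m^2 + m*(-12*t - 42) + 18*t + 27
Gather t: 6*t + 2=6*t + 2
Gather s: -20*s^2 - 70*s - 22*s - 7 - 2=-20*s^2 - 92*s - 9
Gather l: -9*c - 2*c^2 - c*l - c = -2*c^2 - c*l - 10*c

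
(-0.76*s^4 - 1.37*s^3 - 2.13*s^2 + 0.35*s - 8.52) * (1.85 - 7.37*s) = 5.6012*s^5 + 8.6909*s^4 + 13.1636*s^3 - 6.52*s^2 + 63.4399*s - 15.762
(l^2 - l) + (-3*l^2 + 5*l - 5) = -2*l^2 + 4*l - 5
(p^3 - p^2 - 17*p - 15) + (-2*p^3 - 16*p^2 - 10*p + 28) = -p^3 - 17*p^2 - 27*p + 13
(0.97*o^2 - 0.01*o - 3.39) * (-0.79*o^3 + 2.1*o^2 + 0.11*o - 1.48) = -0.7663*o^5 + 2.0449*o^4 + 2.7638*o^3 - 8.5557*o^2 - 0.3581*o + 5.0172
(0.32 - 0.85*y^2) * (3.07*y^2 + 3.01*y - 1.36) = -2.6095*y^4 - 2.5585*y^3 + 2.1384*y^2 + 0.9632*y - 0.4352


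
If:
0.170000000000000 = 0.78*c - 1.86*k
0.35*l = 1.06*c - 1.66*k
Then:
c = 0.961879432624113*l - 0.416962174940898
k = 0.403368794326241*l - 0.266252955082742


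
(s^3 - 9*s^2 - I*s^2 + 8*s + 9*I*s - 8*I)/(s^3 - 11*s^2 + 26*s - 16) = (s - I)/(s - 2)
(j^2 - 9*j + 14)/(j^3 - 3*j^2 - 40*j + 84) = 1/(j + 6)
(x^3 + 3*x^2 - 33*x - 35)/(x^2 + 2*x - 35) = x + 1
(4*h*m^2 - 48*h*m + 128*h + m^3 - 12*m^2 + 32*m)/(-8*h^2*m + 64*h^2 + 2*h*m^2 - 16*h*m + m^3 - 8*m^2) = (4 - m)/(2*h - m)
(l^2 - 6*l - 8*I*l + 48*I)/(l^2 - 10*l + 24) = (l - 8*I)/(l - 4)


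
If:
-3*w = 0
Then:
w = 0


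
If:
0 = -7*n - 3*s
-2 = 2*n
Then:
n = -1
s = 7/3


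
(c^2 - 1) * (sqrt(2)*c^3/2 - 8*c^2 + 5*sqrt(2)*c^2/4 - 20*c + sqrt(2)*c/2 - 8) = sqrt(2)*c^5/2 - 8*c^4 + 5*sqrt(2)*c^4/4 - 20*c^3 - 5*sqrt(2)*c^2/4 - sqrt(2)*c/2 + 20*c + 8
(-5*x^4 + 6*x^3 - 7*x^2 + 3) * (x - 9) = -5*x^5 + 51*x^4 - 61*x^3 + 63*x^2 + 3*x - 27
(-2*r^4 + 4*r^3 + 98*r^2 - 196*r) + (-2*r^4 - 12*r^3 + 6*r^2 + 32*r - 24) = -4*r^4 - 8*r^3 + 104*r^2 - 164*r - 24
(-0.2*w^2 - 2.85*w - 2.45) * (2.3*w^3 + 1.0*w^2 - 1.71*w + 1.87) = -0.46*w^5 - 6.755*w^4 - 8.143*w^3 + 2.0495*w^2 - 1.14*w - 4.5815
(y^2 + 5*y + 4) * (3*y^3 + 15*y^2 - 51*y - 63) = 3*y^5 + 30*y^4 + 36*y^3 - 258*y^2 - 519*y - 252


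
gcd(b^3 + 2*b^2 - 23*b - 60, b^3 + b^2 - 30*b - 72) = b^2 + 7*b + 12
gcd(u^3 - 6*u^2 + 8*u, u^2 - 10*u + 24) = u - 4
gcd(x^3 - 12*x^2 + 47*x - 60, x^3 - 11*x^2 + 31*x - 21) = x - 3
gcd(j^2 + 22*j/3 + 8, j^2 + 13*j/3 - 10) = j + 6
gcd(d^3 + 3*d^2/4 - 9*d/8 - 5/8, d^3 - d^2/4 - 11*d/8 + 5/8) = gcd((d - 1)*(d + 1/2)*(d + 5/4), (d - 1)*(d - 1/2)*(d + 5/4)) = d^2 + d/4 - 5/4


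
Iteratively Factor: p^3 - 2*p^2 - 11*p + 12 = (p + 3)*(p^2 - 5*p + 4) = (p - 1)*(p + 3)*(p - 4)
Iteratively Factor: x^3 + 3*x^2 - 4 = (x + 2)*(x^2 + x - 2) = (x - 1)*(x + 2)*(x + 2)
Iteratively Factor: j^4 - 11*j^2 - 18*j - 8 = (j + 1)*(j^3 - j^2 - 10*j - 8) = (j + 1)*(j + 2)*(j^2 - 3*j - 4) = (j - 4)*(j + 1)*(j + 2)*(j + 1)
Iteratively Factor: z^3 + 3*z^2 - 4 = (z + 2)*(z^2 + z - 2) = (z + 2)^2*(z - 1)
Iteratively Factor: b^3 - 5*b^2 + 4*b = (b - 4)*(b^2 - b) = (b - 4)*(b - 1)*(b)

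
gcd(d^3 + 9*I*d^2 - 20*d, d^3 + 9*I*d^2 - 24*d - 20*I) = d + 5*I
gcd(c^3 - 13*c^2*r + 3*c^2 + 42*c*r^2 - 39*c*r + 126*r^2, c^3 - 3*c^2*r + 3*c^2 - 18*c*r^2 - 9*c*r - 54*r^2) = -c^2 + 6*c*r - 3*c + 18*r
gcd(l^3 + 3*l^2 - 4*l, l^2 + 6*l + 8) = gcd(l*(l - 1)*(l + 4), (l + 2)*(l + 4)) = l + 4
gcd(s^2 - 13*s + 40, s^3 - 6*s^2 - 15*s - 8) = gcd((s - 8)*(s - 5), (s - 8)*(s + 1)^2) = s - 8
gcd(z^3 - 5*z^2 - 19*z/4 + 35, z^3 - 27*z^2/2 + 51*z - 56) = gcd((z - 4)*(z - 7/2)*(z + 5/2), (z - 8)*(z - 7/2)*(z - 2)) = z - 7/2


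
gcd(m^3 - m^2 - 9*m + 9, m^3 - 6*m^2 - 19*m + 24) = m^2 + 2*m - 3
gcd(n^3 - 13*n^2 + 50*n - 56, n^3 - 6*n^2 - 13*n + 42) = n^2 - 9*n + 14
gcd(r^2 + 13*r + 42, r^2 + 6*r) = r + 6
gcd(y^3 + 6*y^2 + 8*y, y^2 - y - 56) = 1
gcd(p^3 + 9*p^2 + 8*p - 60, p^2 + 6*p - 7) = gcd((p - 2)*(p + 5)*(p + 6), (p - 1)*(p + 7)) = 1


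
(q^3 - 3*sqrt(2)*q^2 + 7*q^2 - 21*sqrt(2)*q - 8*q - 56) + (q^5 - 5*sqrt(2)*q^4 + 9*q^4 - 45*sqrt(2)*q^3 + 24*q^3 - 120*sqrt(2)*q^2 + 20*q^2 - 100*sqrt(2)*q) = q^5 - 5*sqrt(2)*q^4 + 9*q^4 - 45*sqrt(2)*q^3 + 25*q^3 - 123*sqrt(2)*q^2 + 27*q^2 - 121*sqrt(2)*q - 8*q - 56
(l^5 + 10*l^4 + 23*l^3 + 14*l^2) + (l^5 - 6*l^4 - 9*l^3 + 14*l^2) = 2*l^5 + 4*l^4 + 14*l^3 + 28*l^2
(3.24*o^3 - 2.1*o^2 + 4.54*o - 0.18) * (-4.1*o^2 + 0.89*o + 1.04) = -13.284*o^5 + 11.4936*o^4 - 17.1134*o^3 + 2.5946*o^2 + 4.5614*o - 0.1872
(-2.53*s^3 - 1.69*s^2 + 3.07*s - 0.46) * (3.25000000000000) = -8.2225*s^3 - 5.4925*s^2 + 9.9775*s - 1.495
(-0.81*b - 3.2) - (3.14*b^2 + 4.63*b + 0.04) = -3.14*b^2 - 5.44*b - 3.24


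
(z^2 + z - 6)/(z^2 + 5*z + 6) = (z - 2)/(z + 2)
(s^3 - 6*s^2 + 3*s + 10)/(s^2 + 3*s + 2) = (s^2 - 7*s + 10)/(s + 2)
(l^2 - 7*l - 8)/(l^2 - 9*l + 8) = (l + 1)/(l - 1)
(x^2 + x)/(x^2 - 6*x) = (x + 1)/(x - 6)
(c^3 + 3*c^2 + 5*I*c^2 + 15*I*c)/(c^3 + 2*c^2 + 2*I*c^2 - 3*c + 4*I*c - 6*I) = c*(c + 5*I)/(c^2 + c*(-1 + 2*I) - 2*I)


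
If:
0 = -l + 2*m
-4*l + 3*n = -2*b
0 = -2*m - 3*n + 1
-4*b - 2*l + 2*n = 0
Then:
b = 1/38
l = 4/19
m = 2/19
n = 5/19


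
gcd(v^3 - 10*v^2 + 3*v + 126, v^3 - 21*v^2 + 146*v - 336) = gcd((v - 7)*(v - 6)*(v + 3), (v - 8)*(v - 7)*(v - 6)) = v^2 - 13*v + 42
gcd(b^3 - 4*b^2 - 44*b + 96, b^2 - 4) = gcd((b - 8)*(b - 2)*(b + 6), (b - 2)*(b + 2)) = b - 2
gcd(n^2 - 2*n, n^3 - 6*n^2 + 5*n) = n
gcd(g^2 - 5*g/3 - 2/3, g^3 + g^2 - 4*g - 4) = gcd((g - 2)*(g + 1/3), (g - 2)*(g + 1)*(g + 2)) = g - 2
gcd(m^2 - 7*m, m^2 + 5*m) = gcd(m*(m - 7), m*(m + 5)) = m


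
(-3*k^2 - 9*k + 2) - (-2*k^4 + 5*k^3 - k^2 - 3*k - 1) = 2*k^4 - 5*k^3 - 2*k^2 - 6*k + 3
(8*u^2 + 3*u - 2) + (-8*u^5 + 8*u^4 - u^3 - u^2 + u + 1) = -8*u^5 + 8*u^4 - u^3 + 7*u^2 + 4*u - 1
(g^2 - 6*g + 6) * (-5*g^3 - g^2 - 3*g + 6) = -5*g^5 + 29*g^4 - 27*g^3 + 18*g^2 - 54*g + 36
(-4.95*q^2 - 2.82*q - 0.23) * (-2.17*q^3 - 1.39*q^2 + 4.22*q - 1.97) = 10.7415*q^5 + 12.9999*q^4 - 16.4701*q^3 - 1.8292*q^2 + 4.5848*q + 0.4531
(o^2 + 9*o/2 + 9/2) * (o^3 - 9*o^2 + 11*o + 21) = o^5 - 9*o^4/2 - 25*o^3 + 30*o^2 + 144*o + 189/2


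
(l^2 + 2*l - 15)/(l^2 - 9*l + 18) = (l + 5)/(l - 6)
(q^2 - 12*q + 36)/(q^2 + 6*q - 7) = (q^2 - 12*q + 36)/(q^2 + 6*q - 7)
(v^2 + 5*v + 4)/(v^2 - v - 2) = (v + 4)/(v - 2)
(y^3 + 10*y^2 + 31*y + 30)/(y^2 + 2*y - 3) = (y^2 + 7*y + 10)/(y - 1)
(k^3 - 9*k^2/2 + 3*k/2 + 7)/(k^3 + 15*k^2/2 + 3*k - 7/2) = (2*k^2 - 11*k + 14)/(2*k^2 + 13*k - 7)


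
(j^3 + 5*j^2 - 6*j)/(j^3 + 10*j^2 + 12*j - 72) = j*(j - 1)/(j^2 + 4*j - 12)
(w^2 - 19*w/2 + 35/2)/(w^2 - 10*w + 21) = (w - 5/2)/(w - 3)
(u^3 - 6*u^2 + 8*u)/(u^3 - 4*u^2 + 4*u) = (u - 4)/(u - 2)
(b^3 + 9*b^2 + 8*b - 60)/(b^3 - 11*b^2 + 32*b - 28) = (b^2 + 11*b + 30)/(b^2 - 9*b + 14)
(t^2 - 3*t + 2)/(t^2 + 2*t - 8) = (t - 1)/(t + 4)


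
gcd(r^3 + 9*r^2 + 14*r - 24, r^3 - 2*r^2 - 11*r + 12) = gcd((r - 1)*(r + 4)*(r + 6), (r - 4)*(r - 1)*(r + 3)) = r - 1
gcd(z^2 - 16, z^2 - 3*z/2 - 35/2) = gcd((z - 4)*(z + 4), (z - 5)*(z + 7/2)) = 1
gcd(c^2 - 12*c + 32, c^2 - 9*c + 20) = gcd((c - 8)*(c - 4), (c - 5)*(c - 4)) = c - 4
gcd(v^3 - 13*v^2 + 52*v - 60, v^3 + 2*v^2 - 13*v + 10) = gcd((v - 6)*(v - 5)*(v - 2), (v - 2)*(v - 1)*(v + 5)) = v - 2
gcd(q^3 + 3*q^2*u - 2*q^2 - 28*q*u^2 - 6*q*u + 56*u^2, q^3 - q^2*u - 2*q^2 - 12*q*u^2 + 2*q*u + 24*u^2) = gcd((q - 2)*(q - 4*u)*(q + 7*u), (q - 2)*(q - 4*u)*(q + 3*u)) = q^2 - 4*q*u - 2*q + 8*u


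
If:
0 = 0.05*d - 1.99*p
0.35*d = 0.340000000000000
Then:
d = 0.97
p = 0.02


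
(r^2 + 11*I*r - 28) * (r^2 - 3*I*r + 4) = r^4 + 8*I*r^3 + 9*r^2 + 128*I*r - 112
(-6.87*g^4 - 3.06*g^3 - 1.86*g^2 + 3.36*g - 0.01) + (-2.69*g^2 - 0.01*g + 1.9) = -6.87*g^4 - 3.06*g^3 - 4.55*g^2 + 3.35*g + 1.89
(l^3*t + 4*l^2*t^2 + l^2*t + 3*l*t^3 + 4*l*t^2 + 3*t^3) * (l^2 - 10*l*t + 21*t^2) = l^5*t - 6*l^4*t^2 + l^4*t - 16*l^3*t^3 - 6*l^3*t^2 + 54*l^2*t^4 - 16*l^2*t^3 + 63*l*t^5 + 54*l*t^4 + 63*t^5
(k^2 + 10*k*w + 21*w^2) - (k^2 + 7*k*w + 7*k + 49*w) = 3*k*w - 7*k + 21*w^2 - 49*w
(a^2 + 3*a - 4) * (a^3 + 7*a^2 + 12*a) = a^5 + 10*a^4 + 29*a^3 + 8*a^2 - 48*a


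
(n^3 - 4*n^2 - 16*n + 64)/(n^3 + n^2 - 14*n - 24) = (n^2 - 16)/(n^2 + 5*n + 6)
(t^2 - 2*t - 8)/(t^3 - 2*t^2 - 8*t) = 1/t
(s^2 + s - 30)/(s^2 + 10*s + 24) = (s - 5)/(s + 4)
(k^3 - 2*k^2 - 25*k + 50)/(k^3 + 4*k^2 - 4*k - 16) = (k^2 - 25)/(k^2 + 6*k + 8)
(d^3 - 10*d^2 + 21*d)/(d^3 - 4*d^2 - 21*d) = (d - 3)/(d + 3)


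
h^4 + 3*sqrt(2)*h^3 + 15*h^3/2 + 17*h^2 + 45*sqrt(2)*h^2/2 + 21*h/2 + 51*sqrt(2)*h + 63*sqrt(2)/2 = (h + 1)*(h + 3)*(h + 7/2)*(h + 3*sqrt(2))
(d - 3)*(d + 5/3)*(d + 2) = d^3 + 2*d^2/3 - 23*d/3 - 10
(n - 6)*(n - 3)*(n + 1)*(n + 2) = n^4 - 6*n^3 - 7*n^2 + 36*n + 36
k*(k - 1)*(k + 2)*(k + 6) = k^4 + 7*k^3 + 4*k^2 - 12*k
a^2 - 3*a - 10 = (a - 5)*(a + 2)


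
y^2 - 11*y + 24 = (y - 8)*(y - 3)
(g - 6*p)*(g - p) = g^2 - 7*g*p + 6*p^2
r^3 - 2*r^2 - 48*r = r*(r - 8)*(r + 6)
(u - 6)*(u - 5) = u^2 - 11*u + 30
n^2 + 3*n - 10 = (n - 2)*(n + 5)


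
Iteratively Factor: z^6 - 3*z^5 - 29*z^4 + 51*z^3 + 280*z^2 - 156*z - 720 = (z + 3)*(z^5 - 6*z^4 - 11*z^3 + 84*z^2 + 28*z - 240) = (z + 3)^2*(z^4 - 9*z^3 + 16*z^2 + 36*z - 80) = (z - 4)*(z + 3)^2*(z^3 - 5*z^2 - 4*z + 20) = (z - 4)*(z - 2)*(z + 3)^2*(z^2 - 3*z - 10) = (z - 5)*(z - 4)*(z - 2)*(z + 3)^2*(z + 2)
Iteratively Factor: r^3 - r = (r - 1)*(r^2 + r) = (r - 1)*(r + 1)*(r)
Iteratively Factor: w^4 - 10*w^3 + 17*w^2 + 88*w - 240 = (w + 3)*(w^3 - 13*w^2 + 56*w - 80) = (w - 4)*(w + 3)*(w^2 - 9*w + 20) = (w - 4)^2*(w + 3)*(w - 5)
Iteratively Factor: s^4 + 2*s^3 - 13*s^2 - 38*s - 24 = (s + 1)*(s^3 + s^2 - 14*s - 24) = (s - 4)*(s + 1)*(s^2 + 5*s + 6) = (s - 4)*(s + 1)*(s + 3)*(s + 2)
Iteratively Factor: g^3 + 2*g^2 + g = (g + 1)*(g^2 + g) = g*(g + 1)*(g + 1)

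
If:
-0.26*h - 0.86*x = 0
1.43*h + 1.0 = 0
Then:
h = -0.70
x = 0.21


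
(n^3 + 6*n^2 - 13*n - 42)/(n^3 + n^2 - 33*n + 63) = (n + 2)/(n - 3)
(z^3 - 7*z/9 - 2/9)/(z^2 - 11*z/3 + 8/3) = (9*z^2 + 9*z + 2)/(3*(3*z - 8))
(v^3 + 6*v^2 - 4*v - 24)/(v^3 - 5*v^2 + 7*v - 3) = (v^3 + 6*v^2 - 4*v - 24)/(v^3 - 5*v^2 + 7*v - 3)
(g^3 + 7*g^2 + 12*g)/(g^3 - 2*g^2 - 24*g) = (g + 3)/(g - 6)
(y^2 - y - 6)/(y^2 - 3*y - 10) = (y - 3)/(y - 5)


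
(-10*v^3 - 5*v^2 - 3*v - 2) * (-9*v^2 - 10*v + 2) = 90*v^5 + 145*v^4 + 57*v^3 + 38*v^2 + 14*v - 4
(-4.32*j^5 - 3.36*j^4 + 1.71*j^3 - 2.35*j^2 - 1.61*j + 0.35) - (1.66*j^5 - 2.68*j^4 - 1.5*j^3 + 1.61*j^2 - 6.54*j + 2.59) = -5.98*j^5 - 0.68*j^4 + 3.21*j^3 - 3.96*j^2 + 4.93*j - 2.24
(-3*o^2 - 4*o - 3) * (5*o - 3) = -15*o^3 - 11*o^2 - 3*o + 9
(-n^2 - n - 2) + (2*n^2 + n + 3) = n^2 + 1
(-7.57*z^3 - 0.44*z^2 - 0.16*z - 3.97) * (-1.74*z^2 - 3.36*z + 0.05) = 13.1718*z^5 + 26.2008*z^4 + 1.3783*z^3 + 7.4234*z^2 + 13.3312*z - 0.1985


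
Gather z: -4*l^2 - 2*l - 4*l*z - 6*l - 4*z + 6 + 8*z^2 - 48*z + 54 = -4*l^2 - 8*l + 8*z^2 + z*(-4*l - 52) + 60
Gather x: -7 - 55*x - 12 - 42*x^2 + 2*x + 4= -42*x^2 - 53*x - 15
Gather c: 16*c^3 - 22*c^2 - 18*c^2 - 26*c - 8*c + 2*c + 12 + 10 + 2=16*c^3 - 40*c^2 - 32*c + 24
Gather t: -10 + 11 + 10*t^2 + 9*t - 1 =10*t^2 + 9*t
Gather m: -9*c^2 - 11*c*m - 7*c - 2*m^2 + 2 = -9*c^2 - 11*c*m - 7*c - 2*m^2 + 2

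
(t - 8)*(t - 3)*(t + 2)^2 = t^4 - 7*t^3 - 16*t^2 + 52*t + 96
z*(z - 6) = z^2 - 6*z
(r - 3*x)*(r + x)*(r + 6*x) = r^3 + 4*r^2*x - 15*r*x^2 - 18*x^3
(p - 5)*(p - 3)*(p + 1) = p^3 - 7*p^2 + 7*p + 15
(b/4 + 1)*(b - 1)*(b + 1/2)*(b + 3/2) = b^4/4 + 5*b^3/4 + 11*b^2/16 - 23*b/16 - 3/4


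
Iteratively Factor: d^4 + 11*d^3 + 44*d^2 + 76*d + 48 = (d + 3)*(d^3 + 8*d^2 + 20*d + 16) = (d + 2)*(d + 3)*(d^2 + 6*d + 8) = (d + 2)*(d + 3)*(d + 4)*(d + 2)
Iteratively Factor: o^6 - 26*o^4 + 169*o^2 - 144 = (o - 1)*(o^5 + o^4 - 25*o^3 - 25*o^2 + 144*o + 144) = (o - 4)*(o - 1)*(o^4 + 5*o^3 - 5*o^2 - 45*o - 36) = (o - 4)*(o - 3)*(o - 1)*(o^3 + 8*o^2 + 19*o + 12) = (o - 4)*(o - 3)*(o - 1)*(o + 1)*(o^2 + 7*o + 12) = (o - 4)*(o - 3)*(o - 1)*(o + 1)*(o + 3)*(o + 4)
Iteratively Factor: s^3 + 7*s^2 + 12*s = (s)*(s^2 + 7*s + 12) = s*(s + 4)*(s + 3)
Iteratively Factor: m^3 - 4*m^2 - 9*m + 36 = (m - 3)*(m^2 - m - 12) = (m - 4)*(m - 3)*(m + 3)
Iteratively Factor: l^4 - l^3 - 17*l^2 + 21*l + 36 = (l + 1)*(l^3 - 2*l^2 - 15*l + 36) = (l + 1)*(l + 4)*(l^2 - 6*l + 9) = (l - 3)*(l + 1)*(l + 4)*(l - 3)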